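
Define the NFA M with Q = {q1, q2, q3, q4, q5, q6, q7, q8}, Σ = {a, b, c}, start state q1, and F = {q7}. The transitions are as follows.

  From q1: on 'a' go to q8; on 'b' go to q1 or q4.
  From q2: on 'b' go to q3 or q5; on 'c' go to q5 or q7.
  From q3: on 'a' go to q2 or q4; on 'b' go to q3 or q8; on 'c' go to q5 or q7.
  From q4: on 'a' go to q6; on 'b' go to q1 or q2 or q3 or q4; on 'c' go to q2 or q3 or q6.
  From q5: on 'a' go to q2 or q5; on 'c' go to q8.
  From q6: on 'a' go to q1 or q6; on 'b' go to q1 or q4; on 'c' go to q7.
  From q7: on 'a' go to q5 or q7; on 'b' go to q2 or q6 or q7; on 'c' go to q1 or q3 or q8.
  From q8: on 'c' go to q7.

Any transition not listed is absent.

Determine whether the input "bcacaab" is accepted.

Yes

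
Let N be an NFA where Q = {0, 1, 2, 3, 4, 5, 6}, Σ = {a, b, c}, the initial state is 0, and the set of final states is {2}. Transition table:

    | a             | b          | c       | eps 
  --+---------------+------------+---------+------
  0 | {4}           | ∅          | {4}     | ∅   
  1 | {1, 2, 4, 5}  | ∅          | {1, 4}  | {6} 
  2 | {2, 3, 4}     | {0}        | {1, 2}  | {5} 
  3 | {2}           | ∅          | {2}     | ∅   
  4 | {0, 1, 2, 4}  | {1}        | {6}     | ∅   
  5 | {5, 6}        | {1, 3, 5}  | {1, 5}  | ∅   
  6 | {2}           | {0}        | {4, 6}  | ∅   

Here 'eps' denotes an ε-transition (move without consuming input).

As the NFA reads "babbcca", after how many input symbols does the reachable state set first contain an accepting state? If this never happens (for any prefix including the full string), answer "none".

Start in {0}.
Read 'b': 0→∅; now ∅.
The set is empty and remains empty for the remaining 6 symbols.
No reachable set along the way intersects F.

none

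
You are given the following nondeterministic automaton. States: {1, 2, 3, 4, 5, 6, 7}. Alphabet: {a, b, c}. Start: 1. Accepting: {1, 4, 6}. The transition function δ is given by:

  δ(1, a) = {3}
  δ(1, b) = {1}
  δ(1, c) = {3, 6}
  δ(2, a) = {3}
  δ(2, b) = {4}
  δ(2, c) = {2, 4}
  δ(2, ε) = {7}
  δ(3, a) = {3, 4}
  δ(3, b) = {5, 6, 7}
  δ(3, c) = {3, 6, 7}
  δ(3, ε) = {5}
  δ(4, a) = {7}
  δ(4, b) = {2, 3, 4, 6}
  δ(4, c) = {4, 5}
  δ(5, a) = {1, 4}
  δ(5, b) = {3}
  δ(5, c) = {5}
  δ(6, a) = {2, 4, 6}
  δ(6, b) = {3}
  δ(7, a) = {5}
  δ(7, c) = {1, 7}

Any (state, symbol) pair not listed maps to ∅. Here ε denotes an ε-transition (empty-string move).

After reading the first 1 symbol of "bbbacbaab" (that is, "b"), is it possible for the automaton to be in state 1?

Yes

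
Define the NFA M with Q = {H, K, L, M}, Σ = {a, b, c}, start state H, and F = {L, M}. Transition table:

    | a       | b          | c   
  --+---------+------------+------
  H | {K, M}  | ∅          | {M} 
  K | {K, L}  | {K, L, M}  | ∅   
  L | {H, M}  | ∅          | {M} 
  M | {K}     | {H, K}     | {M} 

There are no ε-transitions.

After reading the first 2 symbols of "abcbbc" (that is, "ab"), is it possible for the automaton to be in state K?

Start in {H}.
Read 'a': {H} → {K, M}.
Read 'b': {K, M} → {H, K, L, M}.
State K is in {H, K, L, M}.

Yes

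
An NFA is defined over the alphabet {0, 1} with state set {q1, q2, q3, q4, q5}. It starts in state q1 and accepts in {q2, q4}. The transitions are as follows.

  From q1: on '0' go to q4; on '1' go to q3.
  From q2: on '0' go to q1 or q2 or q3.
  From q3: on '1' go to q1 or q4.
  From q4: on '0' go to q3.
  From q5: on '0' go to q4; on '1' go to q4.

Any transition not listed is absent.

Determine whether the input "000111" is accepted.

No

Start in {q1}.
Read '0': q1→{q4}; now {q4}.
Read '0': q4→{q3}; now {q3}.
Read '0': q3→∅; now ∅.
The set is empty and remains empty for the remaining 3 symbols.
The final set ∅ contains no accepting state.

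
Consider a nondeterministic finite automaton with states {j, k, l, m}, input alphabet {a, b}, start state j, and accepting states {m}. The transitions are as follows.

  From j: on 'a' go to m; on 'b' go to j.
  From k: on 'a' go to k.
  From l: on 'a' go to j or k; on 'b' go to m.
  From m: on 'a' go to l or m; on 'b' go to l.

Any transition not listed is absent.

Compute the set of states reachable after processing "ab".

{l}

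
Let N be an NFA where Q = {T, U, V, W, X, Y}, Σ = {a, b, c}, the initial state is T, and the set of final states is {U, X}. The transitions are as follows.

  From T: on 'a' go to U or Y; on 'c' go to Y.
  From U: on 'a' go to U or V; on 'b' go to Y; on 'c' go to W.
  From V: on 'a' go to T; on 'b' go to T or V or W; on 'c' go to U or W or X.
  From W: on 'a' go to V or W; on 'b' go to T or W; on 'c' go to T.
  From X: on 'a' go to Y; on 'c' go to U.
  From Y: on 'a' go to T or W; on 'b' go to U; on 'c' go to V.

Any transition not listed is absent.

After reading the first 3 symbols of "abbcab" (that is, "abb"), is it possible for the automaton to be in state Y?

Yes

Start in {T}.
Read 'a': T→{U, Y}; now {U, Y}.
Read 'b': U→{Y}, Y→{U}; now {U, Y}.
Read 'b': U→{Y}, Y→{U}; now {U, Y}.
State Y is in {U, Y}.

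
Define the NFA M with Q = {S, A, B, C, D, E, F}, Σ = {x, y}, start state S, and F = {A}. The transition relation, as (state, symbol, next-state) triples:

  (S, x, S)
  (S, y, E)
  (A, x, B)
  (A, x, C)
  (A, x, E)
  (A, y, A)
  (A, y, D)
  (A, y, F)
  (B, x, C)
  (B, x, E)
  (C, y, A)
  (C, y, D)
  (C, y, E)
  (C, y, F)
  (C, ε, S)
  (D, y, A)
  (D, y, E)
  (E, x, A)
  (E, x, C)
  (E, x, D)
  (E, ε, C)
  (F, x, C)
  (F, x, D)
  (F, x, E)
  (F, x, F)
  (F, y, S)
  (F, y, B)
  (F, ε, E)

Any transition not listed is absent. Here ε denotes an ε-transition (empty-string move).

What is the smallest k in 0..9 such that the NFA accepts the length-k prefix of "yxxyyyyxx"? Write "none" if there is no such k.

Start in {S}.
Read 'y': S→{E}; union {E}; ε-closure = {S, C, E}.
Read 'x': S→{S}, C→∅, E→{A, C, D}; now {S, A, C, D}.
None of the earlier sets intersect F, but {S, A, C, D} does.

2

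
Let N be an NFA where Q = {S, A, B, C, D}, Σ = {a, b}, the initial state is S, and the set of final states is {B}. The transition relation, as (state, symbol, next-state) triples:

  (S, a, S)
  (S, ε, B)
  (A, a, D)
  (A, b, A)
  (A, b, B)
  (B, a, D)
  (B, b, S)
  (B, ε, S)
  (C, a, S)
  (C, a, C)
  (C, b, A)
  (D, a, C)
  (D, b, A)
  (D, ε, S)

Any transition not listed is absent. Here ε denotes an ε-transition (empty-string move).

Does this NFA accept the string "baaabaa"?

Yes

Start: ε-closure({S}) = {S, B}.
Read 'b': S→∅, B→{S}; union {S}; ε-closure = {S, B}.
Read 'a': S→{S}, B→{D}; union {S, D}; ε-closure = {S, B, D}.
Read 'a': S→{S}, B→{D}, D→{C}; union {S, C, D}; ε-closure = {S, B, C, D}.
Read 'a': S→{S}, B→{D}, C→{S, C}, D→{C}; union {S, C, D}; ε-closure = {S, B, C, D}.
Read 'b': S→∅, B→{S}, C→{A}, D→{A}; union {S, A}; ε-closure = {S, A, B}.
Read 'a': S→{S}, A→{D}, B→{D}; union {S, D}; ε-closure = {S, B, D}.
Read 'a': S→{S}, B→{D}, D→{C}; union {S, C, D}; ε-closure = {S, B, C, D}.
The final set {S, B, C, D} contains the accepting state B.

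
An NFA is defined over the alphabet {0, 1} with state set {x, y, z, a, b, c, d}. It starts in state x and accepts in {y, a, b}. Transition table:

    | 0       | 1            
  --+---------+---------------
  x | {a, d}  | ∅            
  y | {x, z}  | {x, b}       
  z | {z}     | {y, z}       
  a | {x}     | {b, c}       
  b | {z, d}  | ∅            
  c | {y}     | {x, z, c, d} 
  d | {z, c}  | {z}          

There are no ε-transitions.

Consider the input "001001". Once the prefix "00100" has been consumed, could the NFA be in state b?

No

Start in {x}.
Read '0': {x} → {a, d}.
Read '0': {a, d} → {x, z, c}.
Read '1': {x, z, c} → {x, y, z, c, d}.
Read '0': {x, y, z, c, d} → {x, y, z, a, c, d}.
Read '0': {x, y, z, a, c, d} → {x, y, z, a, c, d}.
State b is not in {x, y, z, a, c, d}.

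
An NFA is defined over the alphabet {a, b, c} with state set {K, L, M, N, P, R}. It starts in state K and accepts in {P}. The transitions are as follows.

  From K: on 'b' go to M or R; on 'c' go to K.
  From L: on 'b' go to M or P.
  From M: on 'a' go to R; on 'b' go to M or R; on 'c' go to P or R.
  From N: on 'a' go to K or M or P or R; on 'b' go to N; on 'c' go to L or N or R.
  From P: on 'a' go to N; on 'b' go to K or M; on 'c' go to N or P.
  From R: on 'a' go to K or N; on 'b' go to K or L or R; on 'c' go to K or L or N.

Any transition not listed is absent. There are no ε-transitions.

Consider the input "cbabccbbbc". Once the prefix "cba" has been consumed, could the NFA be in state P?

Start in {K}.
Read 'c': {K} → {K}.
Read 'b': {K} → {M, R}.
Read 'a': {M, R} → {K, N, R}.
State P is not in {K, N, R}.

No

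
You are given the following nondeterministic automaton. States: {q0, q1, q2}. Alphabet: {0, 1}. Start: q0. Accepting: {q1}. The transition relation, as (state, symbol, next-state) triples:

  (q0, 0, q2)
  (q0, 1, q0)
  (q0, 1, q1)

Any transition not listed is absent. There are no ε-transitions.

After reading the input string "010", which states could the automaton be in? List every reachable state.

∅

Start in {q0}.
Read '0': q0→{q2}; now {q2}.
Read '1': q2→∅; now ∅.
The set is empty and remains empty for the remaining 1 symbol.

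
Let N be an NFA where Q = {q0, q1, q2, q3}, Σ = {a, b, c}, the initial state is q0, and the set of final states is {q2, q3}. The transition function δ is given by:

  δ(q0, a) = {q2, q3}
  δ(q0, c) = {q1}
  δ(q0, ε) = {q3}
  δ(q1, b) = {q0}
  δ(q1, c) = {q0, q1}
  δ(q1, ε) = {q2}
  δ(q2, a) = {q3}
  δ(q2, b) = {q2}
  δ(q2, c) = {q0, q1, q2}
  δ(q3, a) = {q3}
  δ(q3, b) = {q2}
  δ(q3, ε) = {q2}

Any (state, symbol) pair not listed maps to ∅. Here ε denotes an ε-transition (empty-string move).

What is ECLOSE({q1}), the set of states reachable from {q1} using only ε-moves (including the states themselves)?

Begin with {q1}.
ε-move q1 → q2; add q2.

{q1, q2}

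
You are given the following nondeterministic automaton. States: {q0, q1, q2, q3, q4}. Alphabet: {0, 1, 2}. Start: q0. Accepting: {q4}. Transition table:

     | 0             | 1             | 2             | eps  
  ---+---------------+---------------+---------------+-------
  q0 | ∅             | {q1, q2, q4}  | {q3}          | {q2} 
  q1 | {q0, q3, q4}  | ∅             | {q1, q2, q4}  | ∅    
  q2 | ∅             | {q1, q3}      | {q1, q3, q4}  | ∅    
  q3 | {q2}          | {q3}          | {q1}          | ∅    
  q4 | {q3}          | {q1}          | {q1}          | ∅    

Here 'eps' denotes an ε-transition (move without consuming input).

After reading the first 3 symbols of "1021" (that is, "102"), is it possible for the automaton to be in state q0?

No

Start: ε-closure({q0}) = {q0, q2}.
Read '1': q0→{q1, q2, q4}, q2→{q1, q3}; now {q1, q2, q3, q4}.
Read '0': q1→{q0, q3, q4}, q2→∅, q3→{q2}, q4→{q3}; now {q0, q2, q3, q4}.
Read '2': q0→{q3}, q2→{q1, q3, q4}, q3→{q1}, q4→{q1}; now {q1, q3, q4}.
State q0 is not in {q1, q3, q4}.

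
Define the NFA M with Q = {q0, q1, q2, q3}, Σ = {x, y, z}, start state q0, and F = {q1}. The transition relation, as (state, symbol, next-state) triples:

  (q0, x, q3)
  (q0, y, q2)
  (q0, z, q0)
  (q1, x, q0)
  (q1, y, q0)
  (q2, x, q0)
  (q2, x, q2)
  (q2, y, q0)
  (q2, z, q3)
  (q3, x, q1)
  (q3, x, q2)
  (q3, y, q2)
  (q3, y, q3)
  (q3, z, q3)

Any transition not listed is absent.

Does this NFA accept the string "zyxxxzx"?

Yes

Start in {q0}.
Read 'z': q0→{q0}; now {q0}.
Read 'y': q0→{q2}; now {q2}.
Read 'x': q2→{q0, q2}; now {q0, q2}.
Read 'x': q0→{q3}, q2→{q0, q2}; now {q0, q2, q3}.
Read 'x': q0→{q3}, q2→{q0, q2}, q3→{q1, q2}; now {q0, q1, q2, q3}.
Read 'z': q0→{q0}, q1→∅, q2→{q3}, q3→{q3}; now {q0, q3}.
Read 'x': q0→{q3}, q3→{q1, q2}; now {q1, q2, q3}.
The final set {q1, q2, q3} contains the accepting state q1.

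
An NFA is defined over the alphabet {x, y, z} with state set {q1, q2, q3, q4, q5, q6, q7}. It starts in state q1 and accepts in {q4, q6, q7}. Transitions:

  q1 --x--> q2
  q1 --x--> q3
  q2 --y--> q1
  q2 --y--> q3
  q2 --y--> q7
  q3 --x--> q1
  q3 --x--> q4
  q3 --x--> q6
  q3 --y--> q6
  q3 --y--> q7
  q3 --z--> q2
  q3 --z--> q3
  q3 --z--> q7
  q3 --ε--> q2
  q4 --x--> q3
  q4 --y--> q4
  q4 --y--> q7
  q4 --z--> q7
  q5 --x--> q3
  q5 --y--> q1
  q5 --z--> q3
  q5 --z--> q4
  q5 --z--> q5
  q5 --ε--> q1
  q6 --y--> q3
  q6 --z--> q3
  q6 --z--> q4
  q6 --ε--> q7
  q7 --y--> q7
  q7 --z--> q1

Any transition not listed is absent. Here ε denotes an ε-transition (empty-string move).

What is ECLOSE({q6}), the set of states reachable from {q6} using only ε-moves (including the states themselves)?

{q6, q7}

Begin with {q6}.
ε-move q6 → q7; add q7.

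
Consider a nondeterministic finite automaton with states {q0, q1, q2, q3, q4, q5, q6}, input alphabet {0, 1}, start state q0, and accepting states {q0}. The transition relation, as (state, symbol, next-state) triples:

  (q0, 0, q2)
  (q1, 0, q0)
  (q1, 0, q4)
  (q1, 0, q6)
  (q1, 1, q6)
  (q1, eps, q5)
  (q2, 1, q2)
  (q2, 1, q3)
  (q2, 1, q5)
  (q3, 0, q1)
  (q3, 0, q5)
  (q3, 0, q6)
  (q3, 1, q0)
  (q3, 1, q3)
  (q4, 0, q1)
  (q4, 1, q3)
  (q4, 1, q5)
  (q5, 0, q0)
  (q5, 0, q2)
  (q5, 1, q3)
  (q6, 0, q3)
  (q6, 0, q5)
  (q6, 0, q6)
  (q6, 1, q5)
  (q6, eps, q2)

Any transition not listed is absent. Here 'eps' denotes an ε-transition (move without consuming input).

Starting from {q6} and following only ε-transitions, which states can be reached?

Begin with {q6}.
ε-move q6 → q2; add q2.

{q2, q6}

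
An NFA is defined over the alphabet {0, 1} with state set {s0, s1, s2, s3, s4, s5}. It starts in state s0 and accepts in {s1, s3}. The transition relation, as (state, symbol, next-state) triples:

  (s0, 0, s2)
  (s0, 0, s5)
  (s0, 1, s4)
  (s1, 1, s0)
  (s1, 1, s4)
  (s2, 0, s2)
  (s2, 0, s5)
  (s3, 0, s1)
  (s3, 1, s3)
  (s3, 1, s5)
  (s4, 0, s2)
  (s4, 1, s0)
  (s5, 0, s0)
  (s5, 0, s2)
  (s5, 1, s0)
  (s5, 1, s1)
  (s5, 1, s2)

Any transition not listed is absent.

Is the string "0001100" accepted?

No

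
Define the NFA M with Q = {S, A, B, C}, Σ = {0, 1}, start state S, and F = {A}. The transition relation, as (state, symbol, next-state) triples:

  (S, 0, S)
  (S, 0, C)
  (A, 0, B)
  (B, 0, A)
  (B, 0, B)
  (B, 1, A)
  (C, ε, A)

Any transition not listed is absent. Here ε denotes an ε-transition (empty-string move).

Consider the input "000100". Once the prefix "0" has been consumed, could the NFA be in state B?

No

Start in {S}.
Read '0': {S} → {S, A, C}.
State B is not in {S, A, C}.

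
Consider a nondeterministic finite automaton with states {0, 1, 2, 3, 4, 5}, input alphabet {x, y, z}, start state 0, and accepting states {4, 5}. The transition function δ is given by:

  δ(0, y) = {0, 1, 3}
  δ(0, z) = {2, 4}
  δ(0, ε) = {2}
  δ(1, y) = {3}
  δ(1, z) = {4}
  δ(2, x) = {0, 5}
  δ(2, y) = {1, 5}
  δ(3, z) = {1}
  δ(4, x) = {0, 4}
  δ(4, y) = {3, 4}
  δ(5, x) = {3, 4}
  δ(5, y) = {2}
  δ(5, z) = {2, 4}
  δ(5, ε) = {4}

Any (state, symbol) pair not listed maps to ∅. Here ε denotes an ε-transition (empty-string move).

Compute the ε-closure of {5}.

Begin with {5}.
ε-move 5 → 4; add 4.

{4, 5}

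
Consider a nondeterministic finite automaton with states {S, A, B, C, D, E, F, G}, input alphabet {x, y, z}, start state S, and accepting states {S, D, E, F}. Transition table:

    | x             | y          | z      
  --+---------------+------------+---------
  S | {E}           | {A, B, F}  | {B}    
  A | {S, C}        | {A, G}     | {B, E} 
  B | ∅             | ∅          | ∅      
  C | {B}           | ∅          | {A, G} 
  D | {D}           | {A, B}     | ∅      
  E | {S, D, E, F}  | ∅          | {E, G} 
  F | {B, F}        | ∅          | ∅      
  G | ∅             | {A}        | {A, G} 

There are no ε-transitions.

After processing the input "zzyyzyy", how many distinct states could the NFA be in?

0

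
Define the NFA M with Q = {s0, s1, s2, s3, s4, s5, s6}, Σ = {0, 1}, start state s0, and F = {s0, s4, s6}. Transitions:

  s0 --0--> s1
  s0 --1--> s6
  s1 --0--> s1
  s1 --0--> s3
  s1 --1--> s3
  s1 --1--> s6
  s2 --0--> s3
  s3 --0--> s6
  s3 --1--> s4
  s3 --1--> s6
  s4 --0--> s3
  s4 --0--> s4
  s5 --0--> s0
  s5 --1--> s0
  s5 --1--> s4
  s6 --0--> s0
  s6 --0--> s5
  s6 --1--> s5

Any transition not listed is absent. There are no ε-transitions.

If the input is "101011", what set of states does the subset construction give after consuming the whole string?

{s4, s5, s6}

Start in {s0}.
Read '1': s0→{s6}; now {s6}.
Read '0': s6→{s0, s5}; now {s0, s5}.
Read '1': s0→{s6}, s5→{s0, s4}; now {s0, s4, s6}.
Read '0': s0→{s1}, s4→{s3, s4}, s6→{s0, s5}; now {s0, s1, s3, s4, s5}.
Read '1': s0→{s6}, s1→{s3, s6}, s3→{s4, s6}, s4→∅, s5→{s0, s4}; now {s0, s3, s4, s6}.
Read '1': s0→{s6}, s3→{s4, s6}, s4→∅, s6→{s5}; now {s4, s5, s6}.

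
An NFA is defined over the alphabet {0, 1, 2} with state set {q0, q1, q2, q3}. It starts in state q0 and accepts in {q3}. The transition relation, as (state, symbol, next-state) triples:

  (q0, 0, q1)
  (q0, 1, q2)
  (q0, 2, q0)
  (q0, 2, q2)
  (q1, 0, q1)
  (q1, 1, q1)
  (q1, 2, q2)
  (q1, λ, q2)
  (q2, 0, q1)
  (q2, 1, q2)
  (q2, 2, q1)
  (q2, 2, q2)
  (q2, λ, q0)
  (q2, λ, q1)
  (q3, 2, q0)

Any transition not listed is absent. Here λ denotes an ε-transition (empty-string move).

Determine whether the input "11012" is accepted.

Start in {q0}.
Read '1': q0→{q2}; union {q2}; ε-closure = {q0, q1, q2}.
Read '1': q0→{q2}, q1→{q1}, q2→{q2}; union {q1, q2}; ε-closure = {q0, q1, q2}.
Read '0': q0→{q1}, q1→{q1}, q2→{q1}; union {q1}; ε-closure = {q0, q1, q2}.
Read '1': q0→{q2}, q1→{q1}, q2→{q2}; union {q1, q2}; ε-closure = {q0, q1, q2}.
Read '2': q0→{q0, q2}, q1→{q2}, q2→{q1, q2}; now {q0, q1, q2}.
The final set {q0, q1, q2} contains no accepting state.

No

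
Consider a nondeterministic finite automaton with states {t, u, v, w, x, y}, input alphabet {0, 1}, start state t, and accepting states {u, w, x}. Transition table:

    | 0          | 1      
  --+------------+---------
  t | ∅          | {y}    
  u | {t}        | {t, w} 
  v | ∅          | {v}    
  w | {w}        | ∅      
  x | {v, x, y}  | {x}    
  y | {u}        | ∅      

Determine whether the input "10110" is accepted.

Yes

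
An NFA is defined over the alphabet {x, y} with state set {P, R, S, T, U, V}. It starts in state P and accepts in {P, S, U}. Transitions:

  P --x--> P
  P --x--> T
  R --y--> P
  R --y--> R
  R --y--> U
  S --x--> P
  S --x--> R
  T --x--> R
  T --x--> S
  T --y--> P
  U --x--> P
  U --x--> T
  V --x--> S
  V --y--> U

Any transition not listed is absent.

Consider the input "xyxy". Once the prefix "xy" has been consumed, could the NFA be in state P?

Start in {P}.
Read 'x': P→{P, T}; now {P, T}.
Read 'y': P→∅, T→{P}; now {P}.
State P is in {P}.

Yes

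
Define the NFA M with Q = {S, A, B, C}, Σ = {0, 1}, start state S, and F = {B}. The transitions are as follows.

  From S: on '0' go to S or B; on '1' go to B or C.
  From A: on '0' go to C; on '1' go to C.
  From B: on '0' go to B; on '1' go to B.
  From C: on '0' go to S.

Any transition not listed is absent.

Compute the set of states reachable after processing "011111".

{B}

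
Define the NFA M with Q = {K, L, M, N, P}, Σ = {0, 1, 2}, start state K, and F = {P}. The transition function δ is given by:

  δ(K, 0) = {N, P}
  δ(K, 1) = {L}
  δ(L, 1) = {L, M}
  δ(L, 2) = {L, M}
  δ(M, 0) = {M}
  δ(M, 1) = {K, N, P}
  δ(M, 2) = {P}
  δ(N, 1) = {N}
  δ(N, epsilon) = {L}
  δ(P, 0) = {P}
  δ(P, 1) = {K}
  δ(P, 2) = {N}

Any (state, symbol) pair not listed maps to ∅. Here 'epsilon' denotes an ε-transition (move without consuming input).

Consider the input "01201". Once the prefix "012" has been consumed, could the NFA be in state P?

Yes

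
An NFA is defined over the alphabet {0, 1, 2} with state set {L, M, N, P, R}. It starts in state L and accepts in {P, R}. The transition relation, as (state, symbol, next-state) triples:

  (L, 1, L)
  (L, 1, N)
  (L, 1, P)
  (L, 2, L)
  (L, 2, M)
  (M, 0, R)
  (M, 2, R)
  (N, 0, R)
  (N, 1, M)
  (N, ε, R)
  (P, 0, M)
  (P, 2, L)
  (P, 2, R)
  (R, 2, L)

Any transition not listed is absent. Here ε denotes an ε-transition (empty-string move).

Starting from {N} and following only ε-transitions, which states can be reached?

{N, R}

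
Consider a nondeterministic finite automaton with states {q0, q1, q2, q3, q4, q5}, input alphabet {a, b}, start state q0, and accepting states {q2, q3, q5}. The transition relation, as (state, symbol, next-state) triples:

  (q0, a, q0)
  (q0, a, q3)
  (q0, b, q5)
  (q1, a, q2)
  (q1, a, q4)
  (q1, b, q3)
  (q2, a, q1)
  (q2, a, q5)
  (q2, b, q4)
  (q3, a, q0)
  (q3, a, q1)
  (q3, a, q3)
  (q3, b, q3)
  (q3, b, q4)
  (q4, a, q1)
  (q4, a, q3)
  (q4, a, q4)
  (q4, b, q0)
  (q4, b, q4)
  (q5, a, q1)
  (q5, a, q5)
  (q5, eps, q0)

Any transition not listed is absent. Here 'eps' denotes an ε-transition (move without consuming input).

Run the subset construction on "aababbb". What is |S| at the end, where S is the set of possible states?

4

Start in {q0}.
Read 'a': q0→{q0, q3}; now {q0, q3}.
Read 'a': q0→{q0, q3}, q3→{q0, q1, q3}; now {q0, q1, q3}.
Read 'b': q0→{q5}, q1→{q3}, q3→{q3, q4}; union {q3, q4, q5}; ε-closure = {q0, q3, q4, q5}.
Read 'a': q0→{q0, q3}, q3→{q0, q1, q3}, q4→{q1, q3, q4}, q5→{q1, q5}; now {q0, q1, q3, q4, q5}.
Read 'b': q0→{q5}, q1→{q3}, q3→{q3, q4}, q4→{q0, q4}, q5→∅; now {q0, q3, q4, q5}.
Read 'b': q0→{q5}, q3→{q3, q4}, q4→{q0, q4}, q5→∅; now {q0, q3, q4, q5}.
Read 'b': q0→{q5}, q3→{q3, q4}, q4→{q0, q4}, q5→∅; now {q0, q3, q4, q5}.
That set has 4 states.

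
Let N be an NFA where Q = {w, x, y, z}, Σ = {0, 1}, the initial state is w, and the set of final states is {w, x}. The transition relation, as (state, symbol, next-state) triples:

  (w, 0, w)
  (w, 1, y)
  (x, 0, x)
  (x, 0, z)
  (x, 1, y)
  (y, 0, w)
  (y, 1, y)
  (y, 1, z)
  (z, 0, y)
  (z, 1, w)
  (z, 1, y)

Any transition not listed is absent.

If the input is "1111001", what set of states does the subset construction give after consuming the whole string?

{y}

Start in {w}.
Read '1': w→{y}; now {y}.
Read '1': y→{y, z}; now {y, z}.
Read '1': y→{y, z}, z→{w, y}; now {w, y, z}.
Read '1': w→{y}, y→{y, z}, z→{w, y}; now {w, y, z}.
Read '0': w→{w}, y→{w}, z→{y}; now {w, y}.
Read '0': w→{w}, y→{w}; now {w}.
Read '1': w→{y}; now {y}.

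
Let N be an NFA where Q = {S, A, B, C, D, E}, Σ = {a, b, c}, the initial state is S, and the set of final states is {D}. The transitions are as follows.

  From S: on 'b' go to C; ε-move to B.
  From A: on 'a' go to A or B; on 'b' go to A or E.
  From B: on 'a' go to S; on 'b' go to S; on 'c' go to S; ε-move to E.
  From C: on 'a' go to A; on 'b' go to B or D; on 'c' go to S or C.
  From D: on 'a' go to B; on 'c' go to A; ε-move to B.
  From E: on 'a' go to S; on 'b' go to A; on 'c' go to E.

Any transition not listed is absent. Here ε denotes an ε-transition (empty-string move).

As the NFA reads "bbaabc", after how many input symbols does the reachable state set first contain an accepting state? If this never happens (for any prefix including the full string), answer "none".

Start: ε-closure({S}) = {S, B, E}.
Read 'b': {S, B, E} → {S, A, B, C, E}.
Read 'b': {S, A, B, C, E} → {S, A, B, C, D, E}.
None of the earlier sets intersect F, but {S, A, B, C, D, E} does.

2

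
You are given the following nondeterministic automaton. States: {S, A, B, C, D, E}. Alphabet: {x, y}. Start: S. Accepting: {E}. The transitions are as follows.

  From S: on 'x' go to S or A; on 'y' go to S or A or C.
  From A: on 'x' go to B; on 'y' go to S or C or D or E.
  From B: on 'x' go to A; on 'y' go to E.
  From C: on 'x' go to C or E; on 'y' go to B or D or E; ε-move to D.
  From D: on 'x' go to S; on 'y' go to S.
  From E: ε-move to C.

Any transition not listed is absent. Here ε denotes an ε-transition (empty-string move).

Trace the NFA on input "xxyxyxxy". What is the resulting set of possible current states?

{S, A, B, C, D, E}

Start in {S}.
Read 'x': S→{S, A}; now {S, A}.
Read 'x': S→{S, A}, A→{B}; now {S, A, B}.
Read 'y': S→{S, A, C}, A→{S, C, D, E}, B→{E}; now {S, A, C, D, E}.
Read 'x': S→{S, A}, A→{B}, C→{C, E}, D→{S}, E→∅; union {S, A, B, C, E}; ε-closure = {S, A, B, C, D, E}.
Read 'y': S→{S, A, C}, A→{S, C, D, E}, B→{E}, C→{B, D, E}, D→{S}, E→∅; now {S, A, B, C, D, E}.
Read 'x': S→{S, A}, A→{B}, B→{A}, C→{C, E}, D→{S}, E→∅; union {S, A, B, C, E}; ε-closure = {S, A, B, C, D, E}.
Read 'x': S→{S, A}, A→{B}, B→{A}, C→{C, E}, D→{S}, E→∅; union {S, A, B, C, E}; ε-closure = {S, A, B, C, D, E}.
Read 'y': S→{S, A, C}, A→{S, C, D, E}, B→{E}, C→{B, D, E}, D→{S}, E→∅; now {S, A, B, C, D, E}.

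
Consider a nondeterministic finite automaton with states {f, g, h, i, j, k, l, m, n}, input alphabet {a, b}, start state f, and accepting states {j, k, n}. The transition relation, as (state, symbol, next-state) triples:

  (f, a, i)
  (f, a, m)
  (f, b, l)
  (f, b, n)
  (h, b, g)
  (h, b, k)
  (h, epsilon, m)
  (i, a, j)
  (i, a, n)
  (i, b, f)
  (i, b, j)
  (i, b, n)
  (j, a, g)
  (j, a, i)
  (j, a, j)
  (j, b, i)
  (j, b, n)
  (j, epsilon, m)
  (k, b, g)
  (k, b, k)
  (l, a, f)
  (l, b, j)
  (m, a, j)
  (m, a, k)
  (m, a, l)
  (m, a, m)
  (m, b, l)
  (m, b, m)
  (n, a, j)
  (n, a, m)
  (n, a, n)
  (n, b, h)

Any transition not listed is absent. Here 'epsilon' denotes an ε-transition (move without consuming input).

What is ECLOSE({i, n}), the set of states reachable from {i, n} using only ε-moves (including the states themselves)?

{i, n}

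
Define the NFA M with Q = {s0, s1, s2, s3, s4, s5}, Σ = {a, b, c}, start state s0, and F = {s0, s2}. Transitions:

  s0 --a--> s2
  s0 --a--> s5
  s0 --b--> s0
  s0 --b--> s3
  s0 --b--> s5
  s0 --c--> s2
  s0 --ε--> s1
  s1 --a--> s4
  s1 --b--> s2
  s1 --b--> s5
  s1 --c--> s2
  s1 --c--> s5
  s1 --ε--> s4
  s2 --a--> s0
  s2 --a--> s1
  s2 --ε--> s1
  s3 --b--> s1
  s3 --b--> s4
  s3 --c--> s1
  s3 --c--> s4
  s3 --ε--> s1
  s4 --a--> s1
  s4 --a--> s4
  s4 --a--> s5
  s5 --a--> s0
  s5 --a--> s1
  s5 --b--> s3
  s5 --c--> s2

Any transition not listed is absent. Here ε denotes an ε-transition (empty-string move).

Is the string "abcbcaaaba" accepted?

Start: ε-closure({s0}) = {s0, s1, s4}.
Read 'a': s0→{s2, s5}, s1→{s4}, s4→{s1, s4, s5}; now {s1, s2, s4, s5}.
Read 'b': s1→{s2, s5}, s2→∅, s4→∅, s5→{s3}; union {s2, s3, s5}; ε-closure = {s1, s2, s3, s4, s5}.
Read 'c': s1→{s2, s5}, s2→∅, s3→{s1, s4}, s4→∅, s5→{s2}; now {s1, s2, s4, s5}.
Read 'b': s1→{s2, s5}, s2→∅, s4→∅, s5→{s3}; union {s2, s3, s5}; ε-closure = {s1, s2, s3, s4, s5}.
Read 'c': s1→{s2, s5}, s2→∅, s3→{s1, s4}, s4→∅, s5→{s2}; now {s1, s2, s4, s5}.
Read 'a': s1→{s4}, s2→{s0, s1}, s4→{s1, s4, s5}, s5→{s0, s1}; now {s0, s1, s4, s5}.
Read 'a': s0→{s2, s5}, s1→{s4}, s4→{s1, s4, s5}, s5→{s0, s1}; now {s0, s1, s2, s4, s5}.
Read 'a': s0→{s2, s5}, s1→{s4}, s2→{s0, s1}, s4→{s1, s4, s5}, s5→{s0, s1}; now {s0, s1, s2, s4, s5}.
Read 'b': s0→{s0, s3, s5}, s1→{s2, s5}, s2→∅, s4→∅, s5→{s3}; union {s0, s2, s3, s5}; ε-closure = {s0, s1, s2, s3, s4, s5}.
Read 'a': s0→{s2, s5}, s1→{s4}, s2→{s0, s1}, s3→∅, s4→{s1, s4, s5}, s5→{s0, s1}; now {s0, s1, s2, s4, s5}.
The final set {s0, s1, s2, s4, s5} contains the accepting states s0, s2.

Yes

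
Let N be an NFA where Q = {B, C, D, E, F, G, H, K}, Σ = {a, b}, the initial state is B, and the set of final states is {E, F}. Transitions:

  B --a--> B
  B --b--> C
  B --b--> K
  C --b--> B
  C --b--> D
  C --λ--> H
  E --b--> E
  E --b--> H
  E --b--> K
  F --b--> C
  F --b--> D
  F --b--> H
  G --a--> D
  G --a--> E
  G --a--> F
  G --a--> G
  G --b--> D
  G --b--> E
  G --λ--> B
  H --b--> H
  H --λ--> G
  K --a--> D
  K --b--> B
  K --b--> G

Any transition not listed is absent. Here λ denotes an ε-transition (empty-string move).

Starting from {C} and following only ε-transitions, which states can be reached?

Begin with {C}.
ε-move C → H; add H.
ε-move H → G; add G.
ε-move G → B; add B.

{B, C, G, H}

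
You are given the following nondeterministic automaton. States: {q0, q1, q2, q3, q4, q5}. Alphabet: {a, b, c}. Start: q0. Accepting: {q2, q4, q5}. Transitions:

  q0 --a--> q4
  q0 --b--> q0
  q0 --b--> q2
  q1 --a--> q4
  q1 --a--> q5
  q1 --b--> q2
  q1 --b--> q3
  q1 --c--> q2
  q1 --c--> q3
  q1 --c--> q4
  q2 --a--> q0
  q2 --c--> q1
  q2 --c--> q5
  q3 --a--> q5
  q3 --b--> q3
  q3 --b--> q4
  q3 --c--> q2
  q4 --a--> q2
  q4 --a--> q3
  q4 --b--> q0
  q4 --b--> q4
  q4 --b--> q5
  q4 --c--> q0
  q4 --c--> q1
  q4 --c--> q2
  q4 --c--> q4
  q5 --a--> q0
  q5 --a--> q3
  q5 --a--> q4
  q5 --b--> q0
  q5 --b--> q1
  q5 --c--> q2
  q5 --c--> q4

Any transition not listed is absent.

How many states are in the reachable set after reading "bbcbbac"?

Start in {q0}.
Read 'b': q0→{q0, q2}; now {q0, q2}.
Read 'b': q0→{q0, q2}, q2→∅; now {q0, q2}.
Read 'c': q0→∅, q2→{q1, q5}; now {q1, q5}.
Read 'b': q1→{q2, q3}, q5→{q0, q1}; now {q0, q1, q2, q3}.
Read 'b': q0→{q0, q2}, q1→{q2, q3}, q2→∅, q3→{q3, q4}; now {q0, q2, q3, q4}.
Read 'a': q0→{q4}, q2→{q0}, q3→{q5}, q4→{q2, q3}; now {q0, q2, q3, q4, q5}.
Read 'c': q0→∅, q2→{q1, q5}, q3→{q2}, q4→{q0, q1, q2, q4}, q5→{q2, q4}; now {q0, q1, q2, q4, q5}.
That set has 5 states.

5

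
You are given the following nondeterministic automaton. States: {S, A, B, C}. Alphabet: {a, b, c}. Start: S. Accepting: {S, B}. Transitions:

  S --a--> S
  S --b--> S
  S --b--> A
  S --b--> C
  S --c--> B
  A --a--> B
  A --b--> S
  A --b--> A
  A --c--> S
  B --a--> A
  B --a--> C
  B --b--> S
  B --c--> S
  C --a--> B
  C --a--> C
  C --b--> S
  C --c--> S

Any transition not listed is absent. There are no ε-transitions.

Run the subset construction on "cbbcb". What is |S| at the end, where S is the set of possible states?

3

Start in {S}.
Read 'c': S→{B}; now {B}.
Read 'b': B→{S}; now {S}.
Read 'b': S→{S, A, C}; now {S, A, C}.
Read 'c': S→{B}, A→{S}, C→{S}; now {S, B}.
Read 'b': S→{S, A, C}, B→{S}; now {S, A, C}.
That set has 3 states.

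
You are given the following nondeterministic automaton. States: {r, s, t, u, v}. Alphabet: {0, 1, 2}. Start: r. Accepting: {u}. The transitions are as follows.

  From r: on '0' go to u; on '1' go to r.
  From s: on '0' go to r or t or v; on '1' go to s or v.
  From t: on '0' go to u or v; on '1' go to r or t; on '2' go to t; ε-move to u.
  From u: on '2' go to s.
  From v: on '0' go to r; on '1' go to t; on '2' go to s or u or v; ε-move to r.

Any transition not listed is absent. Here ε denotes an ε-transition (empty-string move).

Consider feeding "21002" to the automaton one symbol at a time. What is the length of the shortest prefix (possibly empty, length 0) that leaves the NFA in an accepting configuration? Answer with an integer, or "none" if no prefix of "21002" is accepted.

Start in {r}.
Read '2': r→∅; now ∅.
The set is empty and remains empty for the remaining 4 symbols.
No reachable set along the way intersects F.

none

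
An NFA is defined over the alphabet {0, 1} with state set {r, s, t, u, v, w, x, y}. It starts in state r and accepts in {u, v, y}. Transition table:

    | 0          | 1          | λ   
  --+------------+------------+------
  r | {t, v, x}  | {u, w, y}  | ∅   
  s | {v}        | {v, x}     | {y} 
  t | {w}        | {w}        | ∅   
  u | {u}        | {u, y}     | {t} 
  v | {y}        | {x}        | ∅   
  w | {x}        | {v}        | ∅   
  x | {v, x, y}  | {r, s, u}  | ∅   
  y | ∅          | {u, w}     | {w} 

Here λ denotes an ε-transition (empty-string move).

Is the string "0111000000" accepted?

Yes

Start in {r}.
Read '0': {r} → {t, v, x}.
Read '1': {t, v, x} → {r, s, t, u, w, x, y}.
Read '1': {r, s, t, u, w, x, y} → {r, s, t, u, v, w, x, y}.
Read '1': {r, s, t, u, v, w, x, y} → {r, s, t, u, v, w, x, y}.
Read '0': {r, s, t, u, v, w, x, y} → {t, u, v, w, x, y}.
Read '0': {t, u, v, w, x, y} → {t, u, v, w, x, y}.
Read '0': {t, u, v, w, x, y} → {t, u, v, w, x, y}.
Read '0': {t, u, v, w, x, y} → {t, u, v, w, x, y}.
Read '0': {t, u, v, w, x, y} → {t, u, v, w, x, y}.
Read '0': {t, u, v, w, x, y} → {t, u, v, w, x, y}.
The final set {t, u, v, w, x, y} contains the accepting states u, v, y.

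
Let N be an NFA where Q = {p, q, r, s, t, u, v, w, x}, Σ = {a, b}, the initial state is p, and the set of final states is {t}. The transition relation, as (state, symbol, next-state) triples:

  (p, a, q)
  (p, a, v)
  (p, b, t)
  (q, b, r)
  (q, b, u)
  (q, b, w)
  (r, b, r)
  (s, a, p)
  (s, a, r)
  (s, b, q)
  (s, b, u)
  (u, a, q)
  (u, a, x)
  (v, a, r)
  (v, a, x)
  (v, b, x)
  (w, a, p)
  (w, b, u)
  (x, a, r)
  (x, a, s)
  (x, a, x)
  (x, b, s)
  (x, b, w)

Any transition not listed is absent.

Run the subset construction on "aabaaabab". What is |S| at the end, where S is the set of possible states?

Start in {p}.
Read 'a': p→{q, v}; now {q, v}.
Read 'a': q→∅, v→{r, x}; now {r, x}.
Read 'b': r→{r}, x→{s, w}; now {r, s, w}.
Read 'a': r→∅, s→{p, r}, w→{p}; now {p, r}.
Read 'a': p→{q, v}, r→∅; now {q, v}.
Read 'a': q→∅, v→{r, x}; now {r, x}.
Read 'b': r→{r}, x→{s, w}; now {r, s, w}.
Read 'a': r→∅, s→{p, r}, w→{p}; now {p, r}.
Read 'b': p→{t}, r→{r}; now {r, t}.
That set has 2 states.

2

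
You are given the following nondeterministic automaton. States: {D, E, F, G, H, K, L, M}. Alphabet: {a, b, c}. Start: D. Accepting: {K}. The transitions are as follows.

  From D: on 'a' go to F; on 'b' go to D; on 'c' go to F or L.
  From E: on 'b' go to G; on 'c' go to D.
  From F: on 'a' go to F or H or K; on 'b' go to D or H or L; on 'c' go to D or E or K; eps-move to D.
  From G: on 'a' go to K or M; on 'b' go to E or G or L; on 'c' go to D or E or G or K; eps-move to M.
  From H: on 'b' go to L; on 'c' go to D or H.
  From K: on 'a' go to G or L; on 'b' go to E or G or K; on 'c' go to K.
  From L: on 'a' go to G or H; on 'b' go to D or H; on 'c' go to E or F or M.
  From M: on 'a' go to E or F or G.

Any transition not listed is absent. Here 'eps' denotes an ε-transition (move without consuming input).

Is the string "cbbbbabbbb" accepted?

No

Start in {D}.
Read 'c': D→{F, L}; union {F, L}; ε-closure = {D, F, L}.
Read 'b': D→{D}, F→{D, H, L}, L→{D, H}; now {D, H, L}.
Read 'b': D→{D}, H→{L}, L→{D, H}; now {D, H, L}.
Read 'b': D→{D}, H→{L}, L→{D, H}; now {D, H, L}.
Read 'b': D→{D}, H→{L}, L→{D, H}; now {D, H, L}.
Read 'a': D→{F}, H→∅, L→{G, H}; union {F, G, H}; ε-closure = {D, F, G, H, M}.
Read 'b': D→{D}, F→{D, H, L}, G→{E, G, L}, H→{L}, M→∅; union {D, E, G, H, L}; ε-closure = {D, E, G, H, L, M}.
Read 'b': D→{D}, E→{G}, G→{E, G, L}, H→{L}, L→{D, H}, M→∅; union {D, E, G, H, L}; ε-closure = {D, E, G, H, L, M}.
Read 'b': D→{D}, E→{G}, G→{E, G, L}, H→{L}, L→{D, H}, M→∅; union {D, E, G, H, L}; ε-closure = {D, E, G, H, L, M}.
Read 'b': D→{D}, E→{G}, G→{E, G, L}, H→{L}, L→{D, H}, M→∅; union {D, E, G, H, L}; ε-closure = {D, E, G, H, L, M}.
The final set {D, E, G, H, L, M} contains no accepting state.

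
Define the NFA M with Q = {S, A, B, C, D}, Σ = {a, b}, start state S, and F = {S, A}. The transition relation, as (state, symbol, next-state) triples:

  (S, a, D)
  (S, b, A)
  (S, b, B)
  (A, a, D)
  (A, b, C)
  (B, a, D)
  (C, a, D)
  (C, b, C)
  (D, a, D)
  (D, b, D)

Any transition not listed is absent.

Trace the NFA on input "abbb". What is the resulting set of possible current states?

{D}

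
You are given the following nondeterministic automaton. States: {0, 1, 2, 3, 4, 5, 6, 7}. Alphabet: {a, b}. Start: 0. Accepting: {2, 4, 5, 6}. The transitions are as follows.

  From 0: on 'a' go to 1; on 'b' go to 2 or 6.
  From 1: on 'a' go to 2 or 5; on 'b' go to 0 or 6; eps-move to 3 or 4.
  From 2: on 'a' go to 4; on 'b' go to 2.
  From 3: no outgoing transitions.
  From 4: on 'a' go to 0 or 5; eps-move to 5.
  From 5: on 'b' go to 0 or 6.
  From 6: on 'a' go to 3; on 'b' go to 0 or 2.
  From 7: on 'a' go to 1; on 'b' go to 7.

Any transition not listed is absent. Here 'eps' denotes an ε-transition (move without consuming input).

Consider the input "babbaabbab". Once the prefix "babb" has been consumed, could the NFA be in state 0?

Start in {0}.
Read 'b': {0} → {2, 6}.
Read 'a': {2, 6} → {3, 4, 5}.
Read 'b': {3, 4, 5} → {0, 6}.
Read 'b': {0, 6} → {0, 2, 6}.
State 0 is in {0, 2, 6}.

Yes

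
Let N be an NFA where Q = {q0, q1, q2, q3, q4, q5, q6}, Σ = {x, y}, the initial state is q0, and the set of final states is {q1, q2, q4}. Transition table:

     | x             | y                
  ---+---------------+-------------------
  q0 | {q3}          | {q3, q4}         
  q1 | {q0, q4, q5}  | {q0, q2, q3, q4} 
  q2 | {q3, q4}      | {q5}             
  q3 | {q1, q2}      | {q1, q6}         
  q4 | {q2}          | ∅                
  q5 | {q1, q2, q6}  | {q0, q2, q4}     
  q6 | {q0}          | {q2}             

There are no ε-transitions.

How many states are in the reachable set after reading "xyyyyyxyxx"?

7

Start in {q0}.
Read 'x': {q0} → {q3}.
Read 'y': {q3} → {q1, q6}.
Read 'y': {q1, q6} → {q0, q2, q3, q4}.
Read 'y': {q0, q2, q3, q4} → {q1, q3, q4, q5, q6}.
Read 'y': {q1, q3, q4, q5, q6} → {q0, q1, q2, q3, q4, q6}.
Read 'y': {q0, q1, q2, q3, q4, q6} → {q0, q1, q2, q3, q4, q5, q6}.
Read 'x': {q0, q1, q2, q3, q4, q5, q6} → {q0, q1, q2, q3, q4, q5, q6}.
Read 'y': {q0, q1, q2, q3, q4, q5, q6} → {q0, q1, q2, q3, q4, q5, q6}.
Read 'x': {q0, q1, q2, q3, q4, q5, q6} → {q0, q1, q2, q3, q4, q5, q6}.
Read 'x': {q0, q1, q2, q3, q4, q5, q6} → {q0, q1, q2, q3, q4, q5, q6}.
That set has 7 states.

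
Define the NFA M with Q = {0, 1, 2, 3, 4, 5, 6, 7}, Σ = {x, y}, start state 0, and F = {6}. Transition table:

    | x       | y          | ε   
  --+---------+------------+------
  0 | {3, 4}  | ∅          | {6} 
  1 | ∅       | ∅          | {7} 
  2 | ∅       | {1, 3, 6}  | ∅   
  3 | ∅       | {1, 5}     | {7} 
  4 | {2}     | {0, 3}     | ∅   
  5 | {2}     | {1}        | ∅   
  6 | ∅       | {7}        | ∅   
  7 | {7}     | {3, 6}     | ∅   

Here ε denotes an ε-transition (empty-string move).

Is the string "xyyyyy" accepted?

Start: ε-closure({0}) = {0, 6}.
Read 'x': 0→{3, 4}, 6→∅; union {3, 4}; ε-closure = {3, 4, 7}.
Read 'y': 3→{1, 5}, 4→{0, 3}, 7→{3, 6}; union {0, 1, 3, 5, 6}; ε-closure = {0, 1, 3, 5, 6, 7}.
Read 'y': 0→∅, 1→∅, 3→{1, 5}, 5→{1}, 6→{7}, 7→{3, 6}; now {1, 3, 5, 6, 7}.
Read 'y': 1→∅, 3→{1, 5}, 5→{1}, 6→{7}, 7→{3, 6}; now {1, 3, 5, 6, 7}.
Read 'y': 1→∅, 3→{1, 5}, 5→{1}, 6→{7}, 7→{3, 6}; now {1, 3, 5, 6, 7}.
Read 'y': 1→∅, 3→{1, 5}, 5→{1}, 6→{7}, 7→{3, 6}; now {1, 3, 5, 6, 7}.
The final set {1, 3, 5, 6, 7} contains the accepting state 6.

Yes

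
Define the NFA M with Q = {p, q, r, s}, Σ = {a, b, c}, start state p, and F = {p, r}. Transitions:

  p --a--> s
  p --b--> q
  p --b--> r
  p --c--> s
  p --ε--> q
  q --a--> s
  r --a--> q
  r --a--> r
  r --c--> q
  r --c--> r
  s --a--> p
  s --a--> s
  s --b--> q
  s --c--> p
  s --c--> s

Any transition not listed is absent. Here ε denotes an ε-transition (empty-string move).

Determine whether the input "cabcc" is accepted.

Yes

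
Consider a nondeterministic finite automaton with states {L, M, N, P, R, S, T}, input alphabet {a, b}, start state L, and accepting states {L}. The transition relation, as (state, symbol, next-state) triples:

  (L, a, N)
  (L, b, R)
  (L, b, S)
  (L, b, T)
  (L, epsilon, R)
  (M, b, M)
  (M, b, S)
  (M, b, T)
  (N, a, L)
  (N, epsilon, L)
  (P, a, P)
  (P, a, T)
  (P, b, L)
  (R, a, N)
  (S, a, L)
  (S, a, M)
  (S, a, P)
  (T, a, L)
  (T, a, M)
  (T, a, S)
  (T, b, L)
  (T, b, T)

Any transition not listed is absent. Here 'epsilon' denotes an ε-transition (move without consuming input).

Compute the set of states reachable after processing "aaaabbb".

{L, R, S, T}

Start: ε-closure({L}) = {L, R}.
Read 'a': L→{N}, R→{N}; union {N}; ε-closure = {L, N, R}.
Read 'a': L→{N}, N→{L}, R→{N}; union {L, N}; ε-closure = {L, N, R}.
Read 'a': L→{N}, N→{L}, R→{N}; union {L, N}; ε-closure = {L, N, R}.
Read 'a': L→{N}, N→{L}, R→{N}; union {L, N}; ε-closure = {L, N, R}.
Read 'b': L→{R, S, T}, N→∅, R→∅; now {R, S, T}.
Read 'b': R→∅, S→∅, T→{L, T}; union {L, T}; ε-closure = {L, R, T}.
Read 'b': L→{R, S, T}, R→∅, T→{L, T}; now {L, R, S, T}.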